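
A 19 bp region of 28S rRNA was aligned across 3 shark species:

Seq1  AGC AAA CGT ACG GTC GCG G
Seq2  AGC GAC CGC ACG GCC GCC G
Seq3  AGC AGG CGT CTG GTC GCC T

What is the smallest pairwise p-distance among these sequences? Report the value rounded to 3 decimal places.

0.263

Pairwise Hamming distances:
  Seq1 vs Seq2: 5
  Seq1 vs Seq3: 6
  Seq2 vs Seq3: 8
The smallest is 5 mismatches, between Seq1 and Seq2; p = 5/19 = 0.263.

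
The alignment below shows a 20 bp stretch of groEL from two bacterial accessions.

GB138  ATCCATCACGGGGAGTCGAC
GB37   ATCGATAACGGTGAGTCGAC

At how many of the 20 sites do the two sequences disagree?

3

The sequences differ at positions 4 (C/G), 7 (C/A), 12 (G/T).
That gives 3 mismatches out of 20 aligned sites, so the Hamming distance is 3.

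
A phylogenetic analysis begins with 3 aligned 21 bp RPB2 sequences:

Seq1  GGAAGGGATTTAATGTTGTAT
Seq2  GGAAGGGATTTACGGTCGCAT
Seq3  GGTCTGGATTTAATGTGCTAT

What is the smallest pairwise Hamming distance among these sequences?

4

Pairwise Hamming distances:
  Seq1 vs Seq2: 4
  Seq1 vs Seq3: 5
  Seq2 vs Seq3: 8
The smallest is 4, between Seq1 and Seq2.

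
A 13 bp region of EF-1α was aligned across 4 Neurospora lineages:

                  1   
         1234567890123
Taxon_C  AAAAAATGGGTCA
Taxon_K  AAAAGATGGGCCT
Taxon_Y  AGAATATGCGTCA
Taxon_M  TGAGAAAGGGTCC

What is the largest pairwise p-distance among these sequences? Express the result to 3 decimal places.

Pairwise Hamming distances:
  Taxon_C vs Taxon_K: 3
  Taxon_C vs Taxon_Y: 3
  Taxon_C vs Taxon_M: 5
  Taxon_K vs Taxon_Y: 5
  Taxon_K vs Taxon_M: 7
  Taxon_Y vs Taxon_M: 6
The largest is 7 mismatches, between Taxon_K and Taxon_M; p = 7/13 = 0.538.

0.538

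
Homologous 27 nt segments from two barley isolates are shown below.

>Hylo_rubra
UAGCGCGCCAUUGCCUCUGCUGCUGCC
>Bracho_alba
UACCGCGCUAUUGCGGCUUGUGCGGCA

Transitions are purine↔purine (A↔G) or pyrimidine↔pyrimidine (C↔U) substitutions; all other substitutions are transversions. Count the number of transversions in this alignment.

7

Differing sites — 3:G/C (Tv); 9:C/U (Ti); 15:C/G (Tv); 16:U/G (Tv); 19:G/U (Tv); 20:C/G (Tv); 24:U/G (Tv); 27:C/A (Tv).
Of the 8 differences, 1 transition and 7 transversions, so the answer is 7.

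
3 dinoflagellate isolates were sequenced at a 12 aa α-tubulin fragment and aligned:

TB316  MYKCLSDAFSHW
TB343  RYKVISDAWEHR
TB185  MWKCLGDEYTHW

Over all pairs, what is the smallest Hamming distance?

5

Pairwise Hamming distances:
  TB316 vs TB343: 6
  TB316 vs TB185: 5
  TB343 vs TB185: 9
The smallest is 5, between TB316 and TB185.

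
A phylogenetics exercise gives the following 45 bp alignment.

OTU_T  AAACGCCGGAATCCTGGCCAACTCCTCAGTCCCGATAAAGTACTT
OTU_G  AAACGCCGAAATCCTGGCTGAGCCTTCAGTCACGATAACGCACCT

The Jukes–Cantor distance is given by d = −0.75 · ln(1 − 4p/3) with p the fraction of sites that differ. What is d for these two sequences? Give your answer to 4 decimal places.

Differing sites — 9:G/A; 19:C/T; 20:A/G; 22:C/G; 23:T/C; 25:C/T; 32:C/A; 39:A/C; 41:T/C; 44:T/C.
p = 10/45 = 0.222222.
d = −0.75 · ln(1 − (4/3)·0.222222) = −0.75 · ln(0.703704) = −0.75 · (-0.351397) = 0.2635.

0.2635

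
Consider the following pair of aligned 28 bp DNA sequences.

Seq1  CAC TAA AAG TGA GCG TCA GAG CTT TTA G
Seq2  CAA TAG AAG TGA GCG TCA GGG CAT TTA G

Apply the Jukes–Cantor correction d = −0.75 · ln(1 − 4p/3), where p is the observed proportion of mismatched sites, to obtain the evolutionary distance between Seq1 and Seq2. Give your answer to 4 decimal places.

0.1585

Mismatches occur at site 3 (C→A), site 6 (A→G), site 20 (A→G), site 23 (T→A).
p = 4/28 = 0.142857.
d = −0.75 · ln(1 − (4/3)·0.142857) = −0.75 · ln(0.809524) = −0.75 · (-0.211309) = 0.1585.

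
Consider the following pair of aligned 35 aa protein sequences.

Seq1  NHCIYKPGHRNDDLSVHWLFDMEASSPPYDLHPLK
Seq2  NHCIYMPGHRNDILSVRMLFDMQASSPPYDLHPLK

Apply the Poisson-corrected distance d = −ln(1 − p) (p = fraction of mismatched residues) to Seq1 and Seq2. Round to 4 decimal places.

0.1542

Mismatches occur at site 6 (K/M), site 13 (D/I), site 17 (H/R), site 18 (W/M), site 23 (E/Q).
p = 5/35 = 0.142857.
d = −ln(1 − 0.142857) = −ln(0.857143) = 0.1542.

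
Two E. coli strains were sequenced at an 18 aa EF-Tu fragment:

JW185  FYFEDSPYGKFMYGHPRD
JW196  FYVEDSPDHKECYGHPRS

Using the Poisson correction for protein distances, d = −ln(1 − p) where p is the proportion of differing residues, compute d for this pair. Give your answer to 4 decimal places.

0.4055

The sequences differ at positions 3 (F/V), 8 (Y/D), 9 (G/H), 11 (F/E), 12 (M/C), 18 (D/S).
p = 6/18 = 0.333333.
d = −ln(1 − 0.333333) = −ln(0.666667) = 0.4055.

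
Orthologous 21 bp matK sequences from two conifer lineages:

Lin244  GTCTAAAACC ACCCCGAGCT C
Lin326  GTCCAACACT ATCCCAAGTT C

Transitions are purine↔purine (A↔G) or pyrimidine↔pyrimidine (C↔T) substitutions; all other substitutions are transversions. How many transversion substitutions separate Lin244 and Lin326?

1

Mismatches occur at site 4 (T/C, transition), site 7 (A/C, transversion), site 10 (C/T, transition), site 12 (C/T, transition), site 16 (G/A, transition), site 19 (C/T, transition).
Of the 6 differences, 5 transitions and 1 transversion, so the answer is 1.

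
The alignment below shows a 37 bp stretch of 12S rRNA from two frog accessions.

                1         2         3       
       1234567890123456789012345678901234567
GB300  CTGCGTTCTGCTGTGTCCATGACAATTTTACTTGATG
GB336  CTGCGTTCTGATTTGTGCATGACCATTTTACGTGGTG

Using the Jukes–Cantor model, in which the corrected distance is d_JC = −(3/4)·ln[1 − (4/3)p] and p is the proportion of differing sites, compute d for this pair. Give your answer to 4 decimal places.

The sequences differ at positions 11 (C/A), 13 (G/T), 17 (C/G), 24 (A/C), 32 (T/G), 35 (A/G).
p = 6/37 = 0.162162.
d = −0.75 · ln(1 − (4/3)·0.162162) = −0.75 · ln(0.783784) = −0.75 · (-0.243622) = 0.1827.

0.1827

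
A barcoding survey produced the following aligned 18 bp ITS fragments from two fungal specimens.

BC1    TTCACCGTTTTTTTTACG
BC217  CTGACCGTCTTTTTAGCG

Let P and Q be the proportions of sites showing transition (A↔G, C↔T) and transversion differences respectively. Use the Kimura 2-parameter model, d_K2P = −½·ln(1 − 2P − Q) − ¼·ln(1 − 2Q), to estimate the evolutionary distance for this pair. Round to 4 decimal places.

Differing sites — 1:T/C (Ti); 3:C/G (Tv); 9:T/C (Ti); 15:T/A (Tv); 16:A/G (Ti).
Of the 5 differences, 3 transitions and 2 transversions over 18 sites: P = 3/18 = 0.166667, Q = 2/18 = 0.111111.
d = −0.5·ln(0.555555) − 0.25·ln(0.777778) = −0.5·(-0.587788) − 0.25·(-0.251314) = 0.3567.

0.3567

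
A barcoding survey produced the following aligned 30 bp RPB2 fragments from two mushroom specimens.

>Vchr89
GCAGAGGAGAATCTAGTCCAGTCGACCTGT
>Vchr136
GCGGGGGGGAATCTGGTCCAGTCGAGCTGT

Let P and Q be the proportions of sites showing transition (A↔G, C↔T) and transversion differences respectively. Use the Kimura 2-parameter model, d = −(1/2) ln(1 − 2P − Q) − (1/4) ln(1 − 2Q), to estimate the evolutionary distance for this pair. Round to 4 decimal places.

Mismatches occur at site 3 (A/G, transition), site 5 (A/G, transition), site 8 (A/G, transition), site 15 (A/G, transition), site 26 (C/G, transversion).
Of the 5 differences, 4 transitions and 1 transversion over 30 sites: P = 4/30 = 0.133333, Q = 1/30 = 0.033333.
d = −0.5·ln(0.700001) − 0.25·ln(0.933334) = −0.5·(-0.356674) − 0.25·(-0.068992) = 0.1956.

0.1956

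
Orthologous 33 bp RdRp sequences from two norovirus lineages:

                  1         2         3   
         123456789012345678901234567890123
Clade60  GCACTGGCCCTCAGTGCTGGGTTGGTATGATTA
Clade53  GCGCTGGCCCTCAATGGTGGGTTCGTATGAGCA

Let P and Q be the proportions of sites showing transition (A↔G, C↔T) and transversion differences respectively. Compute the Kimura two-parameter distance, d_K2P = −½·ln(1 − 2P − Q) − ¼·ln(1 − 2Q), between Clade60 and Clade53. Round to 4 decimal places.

The sequences differ at positions 3 (A/G, transition), 14 (G/A, transition), 17 (C/G, transversion), 24 (G/C, transversion), 31 (T/G, transversion), 32 (T/C, transition).
Of the 6 differences, 3 transitions and 3 transversions over 33 sites: P = 3/33 = 0.090909, Q = 3/33 = 0.090909.
d = −0.5·ln(0.727273) − 0.25·ln(0.818182) = −0.5·(-0.318453) − 0.25·(-0.200670) = 0.2094.

0.2094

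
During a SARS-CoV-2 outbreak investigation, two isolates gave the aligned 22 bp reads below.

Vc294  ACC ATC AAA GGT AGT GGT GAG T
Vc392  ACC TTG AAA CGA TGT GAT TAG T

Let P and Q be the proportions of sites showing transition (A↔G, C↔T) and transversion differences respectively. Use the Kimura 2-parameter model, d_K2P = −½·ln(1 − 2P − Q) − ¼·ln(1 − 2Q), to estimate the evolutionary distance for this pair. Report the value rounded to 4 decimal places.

Differing sites — 4:A/T (Tv); 6:C/G (Tv); 10:G/C (Tv); 12:T/A (Tv); 13:A/T (Tv); 17:G/A (Ti); 19:G/T (Tv).
Of the 7 differences, 1 transition and 6 transversions over 22 sites: P = 1/22 = 0.045455, Q = 6/22 = 0.272727.
d = −0.5·ln(0.636363) − 0.25·ln(0.454546) = −0.5·(-0.451986) − 0.25·(-0.788456) = 0.4231.

0.4231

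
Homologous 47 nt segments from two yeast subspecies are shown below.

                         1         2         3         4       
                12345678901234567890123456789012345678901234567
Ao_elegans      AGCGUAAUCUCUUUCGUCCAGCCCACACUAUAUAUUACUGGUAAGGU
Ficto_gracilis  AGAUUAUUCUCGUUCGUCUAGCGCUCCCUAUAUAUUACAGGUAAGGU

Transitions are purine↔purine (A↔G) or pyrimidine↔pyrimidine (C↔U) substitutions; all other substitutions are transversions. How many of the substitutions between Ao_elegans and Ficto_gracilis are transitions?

Differing sites — 3:C/A (Tv); 4:G/U (Tv); 7:A/U (Tv); 12:U/G (Tv); 19:C/U (Ti); 23:C/G (Tv); 25:A/U (Tv); 27:A/C (Tv); 39:U/A (Tv).
Of the 9 differences, 1 transition and 8 transversions, so the answer is 1.

1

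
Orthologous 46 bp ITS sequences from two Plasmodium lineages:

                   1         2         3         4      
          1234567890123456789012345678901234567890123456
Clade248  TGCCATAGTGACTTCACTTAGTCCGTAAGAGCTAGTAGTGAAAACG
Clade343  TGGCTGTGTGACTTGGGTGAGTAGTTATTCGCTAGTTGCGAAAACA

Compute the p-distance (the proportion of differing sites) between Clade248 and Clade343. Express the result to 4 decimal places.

0.3696

The sequences differ at positions 3 (C/G), 5 (A/T), 6 (T/G), 7 (A/T), 15 (C/G), 16 (A/G), 17 (C/G), 19 (T/G), 23 (C/A), 24 (C/G), 25 (G/T), 28 (A/T), 29 (G/T), 30 (A/C), 37 (A/T), 39 (T/C), 46 (G/A).
There are 17 differences over 46 sites, so p = 17/46 = 0.3696.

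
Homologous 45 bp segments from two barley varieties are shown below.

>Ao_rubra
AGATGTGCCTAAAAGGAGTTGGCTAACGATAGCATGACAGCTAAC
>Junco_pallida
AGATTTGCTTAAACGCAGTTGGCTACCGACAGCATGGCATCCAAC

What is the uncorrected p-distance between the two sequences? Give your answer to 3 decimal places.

0.200

The sequences differ at positions 5 (G/T), 9 (C/T), 14 (A/C), 16 (G/C), 26 (A/C), 30 (T/C), 37 (A/G), 40 (G/T), 42 (T/C).
There are 9 differences over 45 sites, so p = 9/45 = 0.200.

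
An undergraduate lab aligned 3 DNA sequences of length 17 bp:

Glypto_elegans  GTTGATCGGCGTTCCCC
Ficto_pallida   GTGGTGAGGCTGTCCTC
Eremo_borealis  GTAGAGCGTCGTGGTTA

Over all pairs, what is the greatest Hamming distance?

10

Pairwise Hamming distances:
  Glypto_elegans vs Ficto_pallida: 7
  Glypto_elegans vs Eremo_borealis: 8
  Ficto_pallida vs Eremo_borealis: 10
The largest is 10, between Ficto_pallida and Eremo_borealis.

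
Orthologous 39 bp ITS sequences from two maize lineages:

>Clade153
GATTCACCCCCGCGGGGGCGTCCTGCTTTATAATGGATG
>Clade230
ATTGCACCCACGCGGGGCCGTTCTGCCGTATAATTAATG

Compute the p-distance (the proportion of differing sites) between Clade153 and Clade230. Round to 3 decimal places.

0.256

The sequences differ at positions 1 (G/A), 2 (A/T), 4 (T/G), 10 (C/A), 18 (G/C), 22 (C/T), 27 (T/C), 28 (T/G), 35 (G/T), 36 (G/A).
There are 10 differences over 39 sites, so p = 10/39 = 0.256.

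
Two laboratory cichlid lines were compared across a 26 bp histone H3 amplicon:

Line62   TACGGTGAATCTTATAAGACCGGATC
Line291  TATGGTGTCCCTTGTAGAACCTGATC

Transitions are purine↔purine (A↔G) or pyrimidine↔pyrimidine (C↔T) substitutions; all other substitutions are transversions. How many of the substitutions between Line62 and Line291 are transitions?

Differing sites — 3:C/T (Ti); 8:A/T (Tv); 9:A/C (Tv); 10:T/C (Ti); 14:A/G (Ti); 17:A/G (Ti); 18:G/A (Ti); 22:G/T (Tv).
Of the 8 differences, 5 transitions and 3 transversions, so the answer is 5.

5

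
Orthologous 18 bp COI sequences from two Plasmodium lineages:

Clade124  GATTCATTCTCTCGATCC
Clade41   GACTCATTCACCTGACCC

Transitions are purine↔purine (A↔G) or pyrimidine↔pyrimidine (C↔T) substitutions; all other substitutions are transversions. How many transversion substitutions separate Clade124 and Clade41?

The sequences differ at positions 3 (T/C, transition), 10 (T/A, transversion), 12 (T/C, transition), 13 (C/T, transition), 16 (T/C, transition).
Of the 5 differences, 4 transitions and 1 transversion, so the answer is 1.

1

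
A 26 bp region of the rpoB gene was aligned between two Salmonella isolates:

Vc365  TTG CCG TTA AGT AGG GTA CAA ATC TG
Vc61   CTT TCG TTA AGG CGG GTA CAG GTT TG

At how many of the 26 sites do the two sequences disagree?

8

Mismatches occur at site 1 (T→C), site 3 (G→T), site 4 (C→T), site 12 (T→G), site 13 (A→C), site 21 (A→G), site 22 (A→G), site 24 (C→T).
That gives 8 mismatches out of 26 aligned sites, so the Hamming distance is 8.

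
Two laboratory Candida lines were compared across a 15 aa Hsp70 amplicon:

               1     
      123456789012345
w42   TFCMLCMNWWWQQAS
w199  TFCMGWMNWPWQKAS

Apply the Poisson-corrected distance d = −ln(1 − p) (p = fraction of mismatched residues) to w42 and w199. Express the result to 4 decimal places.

0.3102

Differing sites — 5:L/G; 6:C/W; 10:W/P; 13:Q/K.
p = 4/15 = 0.266667.
d = −ln(1 − 0.266667) = −ln(0.733333) = 0.3102.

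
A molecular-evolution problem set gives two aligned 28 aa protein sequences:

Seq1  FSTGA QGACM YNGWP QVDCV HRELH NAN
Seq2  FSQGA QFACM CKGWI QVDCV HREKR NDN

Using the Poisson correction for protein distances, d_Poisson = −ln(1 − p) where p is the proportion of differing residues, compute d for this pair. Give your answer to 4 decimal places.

0.3365

Mismatches occur at site 3 (T↔Q), site 7 (G↔F), site 11 (Y↔C), site 12 (N↔K), site 15 (P↔I), site 24 (L↔K), site 25 (H↔R), site 27 (A↔D).
p = 8/28 = 0.285714.
d = −ln(1 − 0.285714) = −ln(0.714286) = 0.3365.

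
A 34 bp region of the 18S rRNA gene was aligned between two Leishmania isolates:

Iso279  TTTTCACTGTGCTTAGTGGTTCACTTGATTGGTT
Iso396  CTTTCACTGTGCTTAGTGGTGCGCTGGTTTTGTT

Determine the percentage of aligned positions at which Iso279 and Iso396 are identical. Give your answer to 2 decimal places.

The sequences differ at positions 1 (T/C), 21 (T/G), 23 (A/G), 26 (T/G), 28 (A/T), 31 (G/T).
28 of the 34 sites match, so the percent identity is 28/34 × 100 = 82.35%.

82.35%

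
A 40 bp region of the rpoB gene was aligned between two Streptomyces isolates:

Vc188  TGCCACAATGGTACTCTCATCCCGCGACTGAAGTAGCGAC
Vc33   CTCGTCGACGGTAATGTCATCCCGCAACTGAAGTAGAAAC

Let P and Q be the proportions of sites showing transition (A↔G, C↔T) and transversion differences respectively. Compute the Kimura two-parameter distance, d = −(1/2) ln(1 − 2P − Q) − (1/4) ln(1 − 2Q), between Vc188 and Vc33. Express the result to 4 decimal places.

Differing sites — 1:T/C (Ti); 2:G/T (Tv); 4:C/G (Tv); 5:A/T (Tv); 7:A/G (Ti); 9:T/C (Ti); 14:C/A (Tv); 16:C/G (Tv); 26:G/A (Ti); 37:C/A (Tv); 38:G/A (Ti).
Of the 11 differences, 5 transitions and 6 transversions over 40 sites: P = 5/40 = 0.125000, Q = 6/40 = 0.150000.
d = −0.5·ln(0.600000) − 0.25·ln(0.700000) = −0.5·(-0.510826) − 0.25·(-0.356675) = 0.3446.

0.3446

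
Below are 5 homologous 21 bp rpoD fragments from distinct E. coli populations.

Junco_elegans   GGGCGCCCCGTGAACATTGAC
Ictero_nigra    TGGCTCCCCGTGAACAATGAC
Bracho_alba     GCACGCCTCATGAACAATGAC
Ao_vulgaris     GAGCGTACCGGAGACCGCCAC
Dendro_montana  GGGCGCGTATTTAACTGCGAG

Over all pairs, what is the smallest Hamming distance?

3

Pairwise Hamming distances:
  Junco_elegans vs Ictero_nigra: 3
  Junco_elegans vs Bracho_alba: 5
  Junco_elegans vs Ao_vulgaris: 10
  Junco_elegans vs Dendro_montana: 9
  Ictero_nigra vs Bracho_alba: 6
  Ictero_nigra vs Ao_vulgaris: 12
  Ictero_nigra vs Dendro_montana: 11
  Bracho_alba vs Ao_vulgaris: 13
  Bracho_alba vs Dendro_montana: 10
  Ao_vulgaris vs Dendro_montana: 12
The smallest is 3, between Junco_elegans and Ictero_nigra.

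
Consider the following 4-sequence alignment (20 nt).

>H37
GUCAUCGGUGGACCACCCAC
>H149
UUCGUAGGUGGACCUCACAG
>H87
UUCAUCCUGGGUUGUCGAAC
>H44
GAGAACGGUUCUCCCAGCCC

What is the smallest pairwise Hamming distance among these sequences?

6

Pairwise Hamming distances:
  H37 vs H149: 6
  H37 vs H87: 10
  H37 vs H44: 10
  H149 vs H87: 11
  H149 vs H44: 14
  H87 vs H44: 15
The smallest is 6, between H37 and H149.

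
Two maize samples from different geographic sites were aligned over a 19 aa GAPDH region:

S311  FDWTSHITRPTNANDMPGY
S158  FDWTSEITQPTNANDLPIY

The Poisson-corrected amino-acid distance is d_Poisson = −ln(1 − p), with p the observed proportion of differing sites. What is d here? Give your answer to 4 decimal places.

0.2364

The sequences differ at positions 6 (H/E), 9 (R/Q), 16 (M/L), 18 (G/I).
p = 4/19 = 0.210526.
d = −ln(1 − 0.210526) = −ln(0.789474) = 0.2364.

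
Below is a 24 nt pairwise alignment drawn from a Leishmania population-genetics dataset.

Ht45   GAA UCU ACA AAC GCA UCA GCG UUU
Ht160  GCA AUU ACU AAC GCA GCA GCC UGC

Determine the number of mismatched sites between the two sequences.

8

Differing sites — 2:A/C; 4:U/A; 5:C/U; 9:A/U; 16:U/G; 21:G/C; 23:U/G; 24:U/C.
That gives 8 mismatches out of 24 aligned sites, so the Hamming distance is 8.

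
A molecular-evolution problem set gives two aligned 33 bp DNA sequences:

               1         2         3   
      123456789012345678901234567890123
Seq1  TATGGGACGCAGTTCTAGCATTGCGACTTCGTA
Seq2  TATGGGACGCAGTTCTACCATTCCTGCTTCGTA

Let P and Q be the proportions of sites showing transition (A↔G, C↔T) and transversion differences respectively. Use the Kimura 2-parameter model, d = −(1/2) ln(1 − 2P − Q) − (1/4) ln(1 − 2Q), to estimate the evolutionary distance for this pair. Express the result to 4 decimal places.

0.1323

Mismatches occur at site 18 (G/C, transversion), site 23 (G/C, transversion), site 25 (G/T, transversion), site 26 (A/G, transition).
Of the 4 differences, 1 transition and 3 transversions over 33 sites: P = 1/33 = 0.030303, Q = 3/33 = 0.090909.
d = −0.5·ln(0.848485) − 0.25·ln(0.818182) = −0.5·(-0.164303) − 0.25·(-0.200670) = 0.1323.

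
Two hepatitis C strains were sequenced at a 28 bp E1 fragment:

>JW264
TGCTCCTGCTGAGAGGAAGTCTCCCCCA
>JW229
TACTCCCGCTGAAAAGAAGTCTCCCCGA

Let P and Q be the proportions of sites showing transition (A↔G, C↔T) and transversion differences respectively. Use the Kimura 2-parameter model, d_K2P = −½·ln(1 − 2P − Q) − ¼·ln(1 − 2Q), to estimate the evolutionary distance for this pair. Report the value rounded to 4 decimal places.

0.2124

Differing sites — 2:G/A (Ti); 7:T/C (Ti); 13:G/A (Ti); 15:G/A (Ti); 27:C/G (Tv).
Of the 5 differences, 4 transitions and 1 transversion over 28 sites: P = 4/28 = 0.142857, Q = 1/28 = 0.035714.
d = −0.5·ln(0.678572) − 0.25·ln(0.928572) = −0.5·(-0.387765) − 0.25·(-0.074107) = 0.2124.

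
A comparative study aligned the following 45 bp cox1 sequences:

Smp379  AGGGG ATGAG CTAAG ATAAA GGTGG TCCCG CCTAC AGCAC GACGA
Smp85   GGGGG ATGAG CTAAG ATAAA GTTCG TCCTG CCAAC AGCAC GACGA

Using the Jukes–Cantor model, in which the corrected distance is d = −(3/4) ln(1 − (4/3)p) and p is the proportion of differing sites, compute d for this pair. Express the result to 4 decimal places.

Mismatches occur at site 1 (A→G), site 22 (G→T), site 24 (G→C), site 29 (C→T), site 33 (T→A).
p = 5/45 = 0.111111.
d = −0.75 · ln(1 − (4/3)·0.111111) = −0.75 · ln(0.851852) = −0.75 · (-0.160342) = 0.1203.

0.1203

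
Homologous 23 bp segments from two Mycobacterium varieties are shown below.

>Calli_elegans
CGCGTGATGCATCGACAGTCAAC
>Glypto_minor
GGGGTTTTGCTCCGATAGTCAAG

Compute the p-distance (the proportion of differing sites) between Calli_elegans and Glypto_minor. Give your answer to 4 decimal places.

The sequences differ at positions 1 (C/G), 3 (C/G), 6 (G/T), 7 (A/T), 11 (A/T), 12 (T/C), 16 (C/T), 23 (C/G).
There are 8 differences over 23 sites, so p = 8/23 = 0.3478.

0.3478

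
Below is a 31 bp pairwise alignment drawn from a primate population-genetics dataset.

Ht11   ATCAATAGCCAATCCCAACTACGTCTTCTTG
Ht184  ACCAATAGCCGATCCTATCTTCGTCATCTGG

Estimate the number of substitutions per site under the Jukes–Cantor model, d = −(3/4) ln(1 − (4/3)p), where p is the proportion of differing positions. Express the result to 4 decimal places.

Mismatches occur at site 2 (T/C), site 11 (A/G), site 16 (C/T), site 18 (A/T), site 21 (A/T), site 26 (T/A), site 30 (T/G).
p = 7/31 = 0.225806.
d = −0.75 · ln(1 − (4/3)·0.225806) = −0.75 · ln(0.698925) = −0.75 · (-0.358212) = 0.2687.

0.2687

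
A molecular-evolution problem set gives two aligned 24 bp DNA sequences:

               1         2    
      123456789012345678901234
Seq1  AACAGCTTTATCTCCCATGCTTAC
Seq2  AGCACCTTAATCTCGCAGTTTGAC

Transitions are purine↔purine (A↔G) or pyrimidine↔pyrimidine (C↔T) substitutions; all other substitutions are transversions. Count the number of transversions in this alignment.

6

The sequences differ at positions 2 (A/G, transition), 5 (G/C, transversion), 9 (T/A, transversion), 15 (C/G, transversion), 18 (T/G, transversion), 19 (G/T, transversion), 20 (C/T, transition), 22 (T/G, transversion).
Of the 8 differences, 2 transitions and 6 transversions, so the answer is 6.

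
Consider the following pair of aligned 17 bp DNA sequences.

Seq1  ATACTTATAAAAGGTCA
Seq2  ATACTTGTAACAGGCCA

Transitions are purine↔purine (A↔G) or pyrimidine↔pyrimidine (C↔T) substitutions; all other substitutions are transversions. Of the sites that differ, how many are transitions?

2

Differing sites — 7:A/G (Ti); 11:A/C (Tv); 15:T/C (Ti).
Of the 3 differences, 2 transitions and 1 transversion, so the answer is 2.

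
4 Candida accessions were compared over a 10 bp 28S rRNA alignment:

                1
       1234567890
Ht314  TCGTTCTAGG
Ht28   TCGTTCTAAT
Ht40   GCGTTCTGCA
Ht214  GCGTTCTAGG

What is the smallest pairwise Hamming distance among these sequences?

Pairwise Hamming distances:
  Ht314 vs Ht28: 2
  Ht314 vs Ht40: 4
  Ht314 vs Ht214: 1
  Ht28 vs Ht40: 4
  Ht28 vs Ht214: 3
  Ht40 vs Ht214: 3
The smallest is 1, between Ht314 and Ht214.

1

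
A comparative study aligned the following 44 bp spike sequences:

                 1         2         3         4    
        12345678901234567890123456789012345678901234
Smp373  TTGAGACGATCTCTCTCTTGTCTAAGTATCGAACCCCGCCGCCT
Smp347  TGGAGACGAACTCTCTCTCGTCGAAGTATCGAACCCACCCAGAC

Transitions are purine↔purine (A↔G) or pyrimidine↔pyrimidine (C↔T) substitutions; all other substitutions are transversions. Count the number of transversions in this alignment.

Mismatches occur at site 2 (T/G, transversion), site 10 (T/A, transversion), site 19 (T/C, transition), site 23 (T/G, transversion), site 37 (C/A, transversion), site 38 (G/C, transversion), site 41 (G/A, transition), site 42 (C/G, transversion), site 43 (C/A, transversion), site 44 (T/C, transition).
Of the 10 differences, 3 transitions and 7 transversions, so the answer is 7.

7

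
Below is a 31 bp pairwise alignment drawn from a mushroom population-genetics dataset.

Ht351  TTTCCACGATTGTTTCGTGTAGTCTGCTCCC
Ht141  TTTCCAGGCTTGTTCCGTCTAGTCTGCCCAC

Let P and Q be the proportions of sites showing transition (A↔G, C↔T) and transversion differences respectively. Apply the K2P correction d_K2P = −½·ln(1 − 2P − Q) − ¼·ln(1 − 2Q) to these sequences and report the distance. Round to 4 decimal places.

0.2239

Mismatches occur at site 7 (C↔G, transversion), site 9 (A↔C, transversion), site 15 (T↔C, transition), site 19 (G↔C, transversion), site 28 (T↔C, transition), site 30 (C↔A, transversion).
Of the 6 differences, 2 transitions and 4 transversions over 31 sites: P = 2/31 = 0.064516, Q = 4/31 = 0.129032.
d = −0.5·ln(0.741936) − 0.25·ln(0.741936) = −0.5·(-0.298492) − 0.25·(-0.298492) = 0.2239.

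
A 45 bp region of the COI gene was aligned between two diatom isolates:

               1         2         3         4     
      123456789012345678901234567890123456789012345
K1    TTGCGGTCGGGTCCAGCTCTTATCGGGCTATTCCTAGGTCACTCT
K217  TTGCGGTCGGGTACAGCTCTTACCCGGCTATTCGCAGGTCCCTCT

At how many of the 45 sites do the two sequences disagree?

The sequences differ at positions 13 (C/A), 23 (T/C), 25 (G/C), 34 (C/G), 35 (T/C), 41 (A/C).
That gives 6 mismatches out of 45 aligned sites, so the Hamming distance is 6.

6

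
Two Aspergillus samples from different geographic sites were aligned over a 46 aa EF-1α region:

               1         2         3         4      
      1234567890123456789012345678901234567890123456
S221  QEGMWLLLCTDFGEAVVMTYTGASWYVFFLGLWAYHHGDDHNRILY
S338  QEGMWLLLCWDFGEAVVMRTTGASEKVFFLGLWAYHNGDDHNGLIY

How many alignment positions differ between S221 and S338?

Differing sites — 10:T/W; 19:T/R; 20:Y/T; 25:W/E; 26:Y/K; 37:H/N; 43:R/G; 44:I/L; 45:L/I.
That gives 9 mismatches out of 46 aligned sites, so the Hamming distance is 9.

9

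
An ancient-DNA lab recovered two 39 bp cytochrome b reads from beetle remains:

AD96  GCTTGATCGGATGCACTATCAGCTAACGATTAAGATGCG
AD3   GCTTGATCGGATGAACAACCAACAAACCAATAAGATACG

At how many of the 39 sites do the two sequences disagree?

Mismatches occur at site 14 (C↔A), site 17 (T↔A), site 19 (T↔C), site 22 (G↔A), site 24 (T↔A), site 28 (G↔C), site 30 (T↔A), site 37 (G↔A).
That gives 8 mismatches out of 39 aligned sites, so the Hamming distance is 8.

8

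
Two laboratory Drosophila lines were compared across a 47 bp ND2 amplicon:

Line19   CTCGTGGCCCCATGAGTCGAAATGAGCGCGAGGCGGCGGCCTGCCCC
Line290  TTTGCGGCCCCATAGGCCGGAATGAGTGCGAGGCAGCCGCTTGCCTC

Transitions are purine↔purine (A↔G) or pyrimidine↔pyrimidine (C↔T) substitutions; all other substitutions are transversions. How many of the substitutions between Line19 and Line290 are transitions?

The sequences differ at positions 1 (C/T, transition), 3 (C/T, transition), 5 (T/C, transition), 14 (G/A, transition), 15 (A/G, transition), 17 (T/C, transition), 20 (A/G, transition), 27 (C/T, transition), 35 (G/A, transition), 38 (G/C, transversion), 41 (C/T, transition), 46 (C/T, transition).
Of the 12 differences, 11 transitions and 1 transversion, so the answer is 11.

11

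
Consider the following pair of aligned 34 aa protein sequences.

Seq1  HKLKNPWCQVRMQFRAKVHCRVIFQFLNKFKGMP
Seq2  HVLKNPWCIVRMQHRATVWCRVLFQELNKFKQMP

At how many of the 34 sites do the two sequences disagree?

Differing sites — 2:K/V; 9:Q/I; 14:F/H; 17:K/T; 19:H/W; 23:I/L; 26:F/E; 32:G/Q.
That gives 8 mismatches out of 34 aligned sites, so the Hamming distance is 8.

8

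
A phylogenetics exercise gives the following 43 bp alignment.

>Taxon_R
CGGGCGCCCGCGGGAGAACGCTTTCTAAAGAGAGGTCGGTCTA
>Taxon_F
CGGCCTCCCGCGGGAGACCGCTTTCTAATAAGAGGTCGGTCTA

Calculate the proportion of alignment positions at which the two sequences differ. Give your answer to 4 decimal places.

The sequences differ at positions 4 (G/C), 6 (G/T), 18 (A/C), 29 (A/T), 30 (G/A).
There are 5 differences over 43 sites, so p = 5/43 = 0.1163.

0.1163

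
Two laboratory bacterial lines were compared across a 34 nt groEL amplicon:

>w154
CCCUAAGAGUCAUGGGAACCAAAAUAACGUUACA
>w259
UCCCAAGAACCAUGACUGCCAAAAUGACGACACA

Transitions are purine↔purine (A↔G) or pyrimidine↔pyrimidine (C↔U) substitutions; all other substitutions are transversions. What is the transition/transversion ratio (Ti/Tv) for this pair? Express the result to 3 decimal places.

Mismatches occur at site 1 (C↔U, transition), site 4 (U↔C, transition), site 9 (G↔A, transition), site 10 (U↔C, transition), site 15 (G↔A, transition), site 16 (G↔C, transversion), site 17 (A↔U, transversion), site 18 (A↔G, transition), site 26 (A↔G, transition), site 30 (U↔A, transversion), site 31 (U↔C, transition).
Of the 11 differences, 8 transitions and 3 transversions, so Ti/Tv = 8/3 = 2.667.

2.667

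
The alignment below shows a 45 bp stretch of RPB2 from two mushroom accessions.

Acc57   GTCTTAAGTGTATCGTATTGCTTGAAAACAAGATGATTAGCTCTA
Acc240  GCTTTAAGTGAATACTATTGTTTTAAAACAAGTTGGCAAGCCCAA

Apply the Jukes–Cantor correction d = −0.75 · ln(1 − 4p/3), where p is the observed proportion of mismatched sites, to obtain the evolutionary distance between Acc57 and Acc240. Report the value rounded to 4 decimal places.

0.3648

Mismatches occur at site 2 (T↔C), site 3 (C↔T), site 11 (T↔A), site 14 (C↔A), site 15 (G↔C), site 21 (C↔T), site 24 (G↔T), site 33 (A↔T), site 36 (A↔G), site 37 (T↔C), site 38 (T↔A), site 42 (T↔C), site 44 (T↔A).
p = 13/45 = 0.288889.
d = −0.75 · ln(1 − (4/3)·0.288889) = −0.75 · ln(0.614815) = −0.75 · (-0.486434) = 0.3648.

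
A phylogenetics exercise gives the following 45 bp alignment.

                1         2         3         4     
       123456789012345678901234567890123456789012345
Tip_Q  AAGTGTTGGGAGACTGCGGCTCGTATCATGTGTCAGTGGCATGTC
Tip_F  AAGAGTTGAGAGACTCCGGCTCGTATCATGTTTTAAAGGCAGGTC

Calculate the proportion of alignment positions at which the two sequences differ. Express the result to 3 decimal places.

0.178

Differing sites — 4:T/A; 9:G/A; 16:G/C; 32:G/T; 34:C/T; 36:G/A; 37:T/A; 42:T/G.
There are 8 differences over 45 sites, so p = 8/45 = 0.178.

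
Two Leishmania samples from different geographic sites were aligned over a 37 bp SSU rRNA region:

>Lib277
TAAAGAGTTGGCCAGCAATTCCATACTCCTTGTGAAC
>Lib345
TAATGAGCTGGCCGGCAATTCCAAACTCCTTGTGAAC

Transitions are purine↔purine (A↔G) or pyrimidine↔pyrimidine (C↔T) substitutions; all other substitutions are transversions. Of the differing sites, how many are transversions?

2

Mismatches occur at site 4 (A↔T, transversion), site 8 (T↔C, transition), site 14 (A↔G, transition), site 24 (T↔A, transversion).
Of the 4 differences, 2 transitions and 2 transversions, so the answer is 2.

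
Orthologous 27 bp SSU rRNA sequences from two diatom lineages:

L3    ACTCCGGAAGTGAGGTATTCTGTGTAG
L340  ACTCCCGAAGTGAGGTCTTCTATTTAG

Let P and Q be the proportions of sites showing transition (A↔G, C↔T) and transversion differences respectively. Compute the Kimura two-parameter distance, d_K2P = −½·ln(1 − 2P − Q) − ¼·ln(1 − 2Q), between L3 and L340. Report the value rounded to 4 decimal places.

Mismatches occur at site 6 (G→C, transversion), site 17 (A→C, transversion), site 22 (G→A, transition), site 24 (G→T, transversion).
Of the 4 differences, 1 transition and 3 transversions over 27 sites: P = 1/27 = 0.037037, Q = 3/27 = 0.111111.
d = −0.5·ln(0.814815) − 0.25·ln(0.777778) = −0.5·(-0.204794) − 0.25·(-0.251314) = 0.1652.

0.1652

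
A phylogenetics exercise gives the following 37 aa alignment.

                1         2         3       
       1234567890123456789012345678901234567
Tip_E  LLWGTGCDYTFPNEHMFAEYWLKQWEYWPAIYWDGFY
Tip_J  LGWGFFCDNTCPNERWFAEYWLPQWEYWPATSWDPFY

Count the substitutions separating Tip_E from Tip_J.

11

The sequences differ at positions 2 (L/G), 5 (T/F), 6 (G/F), 9 (Y/N), 11 (F/C), 15 (H/R), 16 (M/W), 23 (K/P), 31 (I/T), 32 (Y/S), 35 (G/P).
That gives 11 mismatches out of 37 aligned sites, so the Hamming distance is 11.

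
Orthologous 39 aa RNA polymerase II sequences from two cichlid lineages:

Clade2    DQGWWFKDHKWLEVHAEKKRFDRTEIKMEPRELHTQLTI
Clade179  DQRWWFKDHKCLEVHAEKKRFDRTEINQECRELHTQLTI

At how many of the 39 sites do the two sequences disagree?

Mismatches occur at site 3 (G→R), site 11 (W→C), site 27 (K→N), site 28 (M→Q), site 30 (P→C).
That gives 5 mismatches out of 39 aligned sites, so the Hamming distance is 5.

5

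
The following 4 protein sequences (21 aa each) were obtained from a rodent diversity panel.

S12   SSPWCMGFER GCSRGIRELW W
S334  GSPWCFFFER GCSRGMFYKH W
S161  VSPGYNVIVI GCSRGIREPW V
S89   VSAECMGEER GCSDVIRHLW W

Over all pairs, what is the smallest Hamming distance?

Pairwise Hamming distances:
  S12 vs S334: 8
  S12 vs S161: 10
  S12 vs S89: 7
  S334 vs S161: 14
  S334 vs S89: 13
  S161 vs S89: 13
The smallest is 7, between S12 and S89.

7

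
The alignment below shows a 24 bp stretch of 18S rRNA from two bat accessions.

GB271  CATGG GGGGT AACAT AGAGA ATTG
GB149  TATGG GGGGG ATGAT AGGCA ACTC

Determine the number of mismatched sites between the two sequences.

Mismatches occur at site 1 (C/T), site 10 (T/G), site 12 (A/T), site 13 (C/G), site 18 (A/G), site 19 (G/C), site 22 (T/C), site 24 (G/C).
That gives 8 mismatches out of 24 aligned sites, so the Hamming distance is 8.

8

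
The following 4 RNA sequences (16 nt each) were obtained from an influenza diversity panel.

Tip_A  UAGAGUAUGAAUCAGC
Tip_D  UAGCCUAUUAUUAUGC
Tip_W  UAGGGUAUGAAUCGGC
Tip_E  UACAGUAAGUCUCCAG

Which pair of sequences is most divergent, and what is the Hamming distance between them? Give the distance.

Pairwise Hamming distances:
  Tip_A vs Tip_D: 6
  Tip_A vs Tip_W: 2
  Tip_A vs Tip_E: 7
  Tip_D vs Tip_W: 6
  Tip_D vs Tip_E: 11
  Tip_W vs Tip_E: 8
The largest is 11, between Tip_D and Tip_E.

11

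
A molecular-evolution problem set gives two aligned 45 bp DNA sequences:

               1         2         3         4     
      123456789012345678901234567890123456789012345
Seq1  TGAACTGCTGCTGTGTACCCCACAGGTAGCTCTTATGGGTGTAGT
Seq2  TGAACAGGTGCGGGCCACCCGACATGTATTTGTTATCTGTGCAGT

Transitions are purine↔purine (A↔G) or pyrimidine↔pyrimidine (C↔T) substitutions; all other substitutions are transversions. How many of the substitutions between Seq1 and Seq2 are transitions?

The sequences differ at positions 6 (T/A, transversion), 8 (C/G, transversion), 12 (T/G, transversion), 14 (T/G, transversion), 15 (G/C, transversion), 16 (T/C, transition), 21 (C/G, transversion), 25 (G/T, transversion), 29 (G/T, transversion), 30 (C/T, transition), 32 (C/G, transversion), 37 (G/C, transversion), 38 (G/T, transversion), 42 (T/C, transition).
Of the 14 differences, 3 transitions and 11 transversions, so the answer is 3.

3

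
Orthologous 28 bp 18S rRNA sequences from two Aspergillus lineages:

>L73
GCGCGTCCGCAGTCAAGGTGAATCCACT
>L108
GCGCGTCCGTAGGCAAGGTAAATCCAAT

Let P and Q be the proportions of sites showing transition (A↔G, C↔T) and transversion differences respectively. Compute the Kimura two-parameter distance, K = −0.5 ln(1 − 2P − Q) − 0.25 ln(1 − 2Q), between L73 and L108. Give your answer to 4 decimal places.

Mismatches occur at site 10 (C↔T, transition), site 13 (T↔G, transversion), site 20 (G↔A, transition), site 27 (C↔A, transversion).
Of the 4 differences, 2 transitions and 2 transversions over 28 sites: P = 2/28 = 0.071429, Q = 2/28 = 0.071429.
d = −0.5·ln(0.785713) − 0.25·ln(0.857142) = −0.5·(-0.241164) − 0.25·(-0.154152) = 0.1591.

0.1591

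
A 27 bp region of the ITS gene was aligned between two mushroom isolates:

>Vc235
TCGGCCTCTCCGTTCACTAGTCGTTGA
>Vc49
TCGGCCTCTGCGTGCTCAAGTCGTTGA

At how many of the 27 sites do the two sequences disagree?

The sequences differ at positions 10 (C/G), 14 (T/G), 16 (A/T), 18 (T/A).
That gives 4 mismatches out of 27 aligned sites, so the Hamming distance is 4.

4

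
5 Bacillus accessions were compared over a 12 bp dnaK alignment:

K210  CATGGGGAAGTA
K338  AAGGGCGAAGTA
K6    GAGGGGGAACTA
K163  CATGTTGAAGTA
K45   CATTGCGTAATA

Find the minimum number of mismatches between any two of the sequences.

2

Pairwise Hamming distances:
  K210 vs K338: 3
  K210 vs K6: 3
  K210 vs K163: 2
  K210 vs K45: 4
  K338 vs K6: 3
  K338 vs K163: 4
  K338 vs K45: 5
  K6 vs K163: 5
  K6 vs K45: 6
  K163 vs K45: 5
The smallest is 2, between K210 and K163.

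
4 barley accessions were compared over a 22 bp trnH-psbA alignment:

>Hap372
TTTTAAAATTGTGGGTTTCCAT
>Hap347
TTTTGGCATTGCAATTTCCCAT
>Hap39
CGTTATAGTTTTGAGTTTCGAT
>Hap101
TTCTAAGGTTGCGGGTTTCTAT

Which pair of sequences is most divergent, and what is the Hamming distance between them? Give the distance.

12

Pairwise Hamming distances:
  Hap372 vs Hap347: 8
  Hap372 vs Hap39: 7
  Hap372 vs Hap101: 5
  Hap347 vs Hap39: 12
  Hap347 vs Hap101: 10
  Hap39 vs Hap101: 9
The largest is 12, between Hap347 and Hap39.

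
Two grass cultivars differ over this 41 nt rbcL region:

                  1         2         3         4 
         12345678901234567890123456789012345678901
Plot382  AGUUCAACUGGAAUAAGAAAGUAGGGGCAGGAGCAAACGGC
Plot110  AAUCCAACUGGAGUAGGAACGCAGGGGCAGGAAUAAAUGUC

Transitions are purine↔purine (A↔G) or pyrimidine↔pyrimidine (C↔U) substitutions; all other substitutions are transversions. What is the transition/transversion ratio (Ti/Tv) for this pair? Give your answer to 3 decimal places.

Mismatches occur at site 2 (G↔A, transition), site 4 (U↔C, transition), site 13 (A↔G, transition), site 16 (A↔G, transition), site 20 (A↔C, transversion), site 22 (U↔C, transition), site 33 (G↔A, transition), site 34 (C↔U, transition), site 38 (C↔U, transition), site 40 (G↔U, transversion).
Of the 10 differences, 8 transitions and 2 transversions, so Ti/Tv = 8/2 = 4.000.

4.000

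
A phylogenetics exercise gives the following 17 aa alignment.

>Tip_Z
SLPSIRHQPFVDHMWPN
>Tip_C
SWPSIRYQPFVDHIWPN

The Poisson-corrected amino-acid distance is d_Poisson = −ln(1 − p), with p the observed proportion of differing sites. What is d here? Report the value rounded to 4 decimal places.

Differing sites — 2:L/W; 7:H/Y; 14:M/I.
p = 3/17 = 0.176471.
d = −ln(1 − 0.176471) = −ln(0.823529) = 0.1942.

0.1942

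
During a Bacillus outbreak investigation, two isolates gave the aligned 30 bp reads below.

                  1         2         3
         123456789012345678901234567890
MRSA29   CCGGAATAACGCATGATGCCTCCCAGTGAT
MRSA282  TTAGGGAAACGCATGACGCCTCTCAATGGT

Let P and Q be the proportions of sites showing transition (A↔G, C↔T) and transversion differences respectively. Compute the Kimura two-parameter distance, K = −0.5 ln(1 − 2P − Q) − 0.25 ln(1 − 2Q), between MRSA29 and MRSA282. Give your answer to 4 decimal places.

0.5189

Differing sites — 1:C/T (Ti); 2:C/T (Ti); 3:G/A (Ti); 5:A/G (Ti); 6:A/G (Ti); 7:T/A (Tv); 17:T/C (Ti); 23:C/T (Ti); 26:G/A (Ti); 29:A/G (Ti).
Of the 10 differences, 9 transitions and 1 transversion over 30 sites: P = 9/30 = 0.300000, Q = 1/30 = 0.033333.
d = −0.5·ln(0.366667) − 0.25·ln(0.933334) = −0.5·(-1.003301) − 0.25·(-0.068992) = 0.5189.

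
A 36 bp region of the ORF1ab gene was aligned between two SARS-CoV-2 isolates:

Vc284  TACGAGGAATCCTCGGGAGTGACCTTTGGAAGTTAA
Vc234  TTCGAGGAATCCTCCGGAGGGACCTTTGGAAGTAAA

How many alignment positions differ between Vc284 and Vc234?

4

Mismatches occur at site 2 (A/T), site 15 (G/C), site 20 (T/G), site 34 (T/A).
That gives 4 mismatches out of 36 aligned sites, so the Hamming distance is 4.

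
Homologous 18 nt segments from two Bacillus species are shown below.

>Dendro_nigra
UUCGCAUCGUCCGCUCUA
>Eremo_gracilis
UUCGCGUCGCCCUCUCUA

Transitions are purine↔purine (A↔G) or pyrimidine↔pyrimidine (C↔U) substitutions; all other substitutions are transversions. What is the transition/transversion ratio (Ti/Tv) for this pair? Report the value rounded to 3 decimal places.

Mismatches occur at site 6 (A↔G, transition), site 10 (U↔C, transition), site 13 (G↔U, transversion).
Of the 3 differences, 2 transitions and 1 transversion, so Ti/Tv = 2/1 = 2.000.

2.000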